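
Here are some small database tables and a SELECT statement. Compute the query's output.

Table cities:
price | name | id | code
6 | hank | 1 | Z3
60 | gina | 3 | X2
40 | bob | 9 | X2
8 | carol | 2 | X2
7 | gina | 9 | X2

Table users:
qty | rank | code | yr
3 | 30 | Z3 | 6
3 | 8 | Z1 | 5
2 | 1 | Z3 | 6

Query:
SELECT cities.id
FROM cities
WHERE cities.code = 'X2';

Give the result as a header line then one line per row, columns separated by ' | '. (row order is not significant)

== RESULT ==
cities.id
3
9
2
9

Derivation:
After WHERE (4 rows):
cities.price | cities.name | cities.id | cities.code
60 | gina | 3 | X2
40 | bob | 9 | X2
8 | carol | 2 | X2
7 | gina | 9 | X2
After SELECT (4 rows):
cities.id
3
9
2
9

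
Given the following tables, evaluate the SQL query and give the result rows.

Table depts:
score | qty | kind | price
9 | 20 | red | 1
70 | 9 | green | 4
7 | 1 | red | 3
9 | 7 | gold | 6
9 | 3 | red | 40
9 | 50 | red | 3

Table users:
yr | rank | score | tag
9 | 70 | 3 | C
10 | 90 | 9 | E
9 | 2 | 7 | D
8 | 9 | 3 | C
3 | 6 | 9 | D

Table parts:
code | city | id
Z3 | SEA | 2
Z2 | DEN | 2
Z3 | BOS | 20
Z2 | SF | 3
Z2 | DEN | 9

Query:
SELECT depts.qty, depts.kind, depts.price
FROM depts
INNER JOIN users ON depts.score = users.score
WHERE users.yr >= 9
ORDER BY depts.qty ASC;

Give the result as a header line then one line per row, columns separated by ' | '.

== RESULT ==
depts.qty | depts.kind | depts.price
1 | red | 3
3 | red | 40
7 | gold | 6
20 | red | 1
50 | red | 3

Derivation:
After JOIN users (9 rows):
depts.score | depts.qty | depts.kind | depts.price | users.yr | users.rank | users.score | users.tag
9 | 20 | red | 1 | 10 | 90 | 9 | E
9 | 20 | red | 1 | 3 | 6 | 9 | D
7 | 1 | red | 3 | 9 | 2 | 7 | D
9 | 7 | gold | 6 | 10 | 90 | 9 | E
9 | 7 | gold | 6 | 3 | 6 | 9 | D
9 | 3 | red | 40 | 10 | 90 | 9 | E
9 | 3 | red | 40 | 3 | 6 | 9 | D
9 | 50 | red | 3 | 10 | 90 | 9 | E
9 | 50 | red | 3 | 3 | 6 | 9 | D
After WHERE (5 rows):
depts.score | depts.qty | depts.kind | depts.price | users.yr | users.rank | users.score | users.tag
9 | 20 | red | 1 | 10 | 90 | 9 | E
7 | 1 | red | 3 | 9 | 2 | 7 | D
9 | 7 | gold | 6 | 10 | 90 | 9 | E
9 | 3 | red | 40 | 10 | 90 | 9 | E
9 | 50 | red | 3 | 10 | 90 | 9 | E
After SELECT (5 rows):
depts.qty | depts.kind | depts.price
20 | red | 1
1 | red | 3
7 | gold | 6
3 | red | 40
50 | red | 3
After ORDER BY (5 rows):
depts.qty | depts.kind | depts.price
1 | red | 3
3 | red | 40
7 | gold | 6
20 | red | 1
50 | red | 3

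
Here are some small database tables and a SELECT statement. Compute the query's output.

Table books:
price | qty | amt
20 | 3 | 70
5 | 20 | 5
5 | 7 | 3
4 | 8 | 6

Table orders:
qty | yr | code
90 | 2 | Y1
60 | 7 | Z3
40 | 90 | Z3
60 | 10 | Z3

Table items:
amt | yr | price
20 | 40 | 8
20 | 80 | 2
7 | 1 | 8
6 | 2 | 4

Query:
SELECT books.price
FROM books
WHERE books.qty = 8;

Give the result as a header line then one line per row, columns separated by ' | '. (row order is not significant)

== RESULT ==
books.price
4

Derivation:
After WHERE (1 rows):
books.price | books.qty | books.amt
4 | 8 | 6
After SELECT (1 rows):
books.price
4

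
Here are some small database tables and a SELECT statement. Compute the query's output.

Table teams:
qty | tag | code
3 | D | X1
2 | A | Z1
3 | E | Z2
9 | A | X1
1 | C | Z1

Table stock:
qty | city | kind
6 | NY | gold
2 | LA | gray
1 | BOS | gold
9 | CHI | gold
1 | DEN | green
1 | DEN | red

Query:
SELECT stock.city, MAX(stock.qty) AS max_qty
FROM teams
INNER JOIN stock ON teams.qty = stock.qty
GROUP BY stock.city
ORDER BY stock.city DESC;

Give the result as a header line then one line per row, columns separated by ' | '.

== RESULT ==
stock.city | max_qty
LA | 2
DEN | 1
CHI | 9
BOS | 1

Derivation:
After JOIN stock (5 rows):
teams.qty | teams.tag | teams.code | stock.qty | stock.city | stock.kind
2 | A | Z1 | 2 | LA | gray
9 | A | X1 | 9 | CHI | gold
1 | C | Z1 | 1 | BOS | gold
1 | C | Z1 | 1 | DEN | green
1 | C | Z1 | 1 | DEN | red
After GROUP BY (4 rows):
stock.city | max_qty
LA | 2
CHI | 9
BOS | 1
DEN | 1
After ORDER BY (4 rows):
stock.city | max_qty
LA | 2
DEN | 1
CHI | 9
BOS | 1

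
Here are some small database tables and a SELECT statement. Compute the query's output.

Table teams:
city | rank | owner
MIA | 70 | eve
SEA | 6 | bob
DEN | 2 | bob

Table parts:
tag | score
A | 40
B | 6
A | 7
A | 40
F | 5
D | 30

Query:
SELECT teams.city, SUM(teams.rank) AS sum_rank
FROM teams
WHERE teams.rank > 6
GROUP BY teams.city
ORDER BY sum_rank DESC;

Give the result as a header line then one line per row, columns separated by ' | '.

After WHERE (1 rows):
teams.city | teams.rank | teams.owner
MIA | 70 | eve
After GROUP BY (1 rows):
teams.city | sum_rank
MIA | 70
After ORDER BY (1 rows):
teams.city | sum_rank
MIA | 70

== RESULT ==
teams.city | sum_rank
MIA | 70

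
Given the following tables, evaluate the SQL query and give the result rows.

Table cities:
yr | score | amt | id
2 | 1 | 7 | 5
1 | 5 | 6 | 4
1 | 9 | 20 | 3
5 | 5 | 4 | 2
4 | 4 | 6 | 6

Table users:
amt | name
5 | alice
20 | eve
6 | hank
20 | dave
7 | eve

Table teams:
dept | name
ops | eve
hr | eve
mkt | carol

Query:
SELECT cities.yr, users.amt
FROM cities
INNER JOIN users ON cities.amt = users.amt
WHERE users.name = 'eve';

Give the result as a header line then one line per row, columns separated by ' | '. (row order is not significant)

After JOIN users (5 rows):
cities.yr | cities.score | cities.amt | cities.id | users.amt | users.name
2 | 1 | 7 | 5 | 7 | eve
1 | 5 | 6 | 4 | 6 | hank
1 | 9 | 20 | 3 | 20 | eve
1 | 9 | 20 | 3 | 20 | dave
4 | 4 | 6 | 6 | 6 | hank
After WHERE (2 rows):
cities.yr | cities.score | cities.amt | cities.id | users.amt | users.name
2 | 1 | 7 | 5 | 7 | eve
1 | 9 | 20 | 3 | 20 | eve
After SELECT (2 rows):
cities.yr | users.amt
2 | 7
1 | 20

== RESULT ==
cities.yr | users.amt
2 | 7
1 | 20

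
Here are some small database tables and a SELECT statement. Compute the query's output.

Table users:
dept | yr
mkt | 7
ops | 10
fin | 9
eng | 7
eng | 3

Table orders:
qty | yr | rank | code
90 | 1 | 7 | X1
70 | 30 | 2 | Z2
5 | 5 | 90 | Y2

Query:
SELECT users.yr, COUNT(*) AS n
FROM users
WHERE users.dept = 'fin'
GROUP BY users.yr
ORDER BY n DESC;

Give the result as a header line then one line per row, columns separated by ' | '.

== RESULT ==
users.yr | n
9 | 1

Derivation:
After WHERE (1 rows):
users.dept | users.yr
fin | 9
After GROUP BY (1 rows):
users.yr | n
9 | 1
After ORDER BY (1 rows):
users.yr | n
9 | 1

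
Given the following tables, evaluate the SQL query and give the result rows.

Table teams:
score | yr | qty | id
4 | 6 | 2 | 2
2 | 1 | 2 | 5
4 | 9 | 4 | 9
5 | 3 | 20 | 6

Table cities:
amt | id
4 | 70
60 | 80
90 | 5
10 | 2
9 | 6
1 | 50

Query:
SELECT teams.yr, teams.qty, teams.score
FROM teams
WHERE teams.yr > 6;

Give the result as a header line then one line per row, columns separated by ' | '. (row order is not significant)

After WHERE (1 rows):
teams.score | teams.yr | teams.qty | teams.id
4 | 9 | 4 | 9
After SELECT (1 rows):
teams.yr | teams.qty | teams.score
9 | 4 | 4

== RESULT ==
teams.yr | teams.qty | teams.score
9 | 4 | 4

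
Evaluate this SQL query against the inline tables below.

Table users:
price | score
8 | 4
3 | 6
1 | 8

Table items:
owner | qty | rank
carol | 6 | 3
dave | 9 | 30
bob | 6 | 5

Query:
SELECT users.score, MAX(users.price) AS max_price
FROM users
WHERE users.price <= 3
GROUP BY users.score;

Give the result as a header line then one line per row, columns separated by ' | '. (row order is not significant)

== RESULT ==
users.score | max_price
6 | 3
8 | 1

Derivation:
After WHERE (2 rows):
users.price | users.score
3 | 6
1 | 8
After GROUP BY (2 rows):
users.score | max_price
6 | 3
8 | 1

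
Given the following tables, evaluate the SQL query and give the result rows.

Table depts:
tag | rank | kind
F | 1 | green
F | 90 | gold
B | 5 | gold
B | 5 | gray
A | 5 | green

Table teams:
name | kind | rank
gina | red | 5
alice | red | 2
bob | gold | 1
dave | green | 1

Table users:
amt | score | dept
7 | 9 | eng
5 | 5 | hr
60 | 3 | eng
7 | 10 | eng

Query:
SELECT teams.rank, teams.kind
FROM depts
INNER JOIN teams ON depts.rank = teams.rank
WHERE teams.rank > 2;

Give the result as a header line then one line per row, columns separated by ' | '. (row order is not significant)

== RESULT ==
teams.rank | teams.kind
5 | red
5 | red
5 | red

Derivation:
After JOIN teams (5 rows):
depts.tag | depts.rank | depts.kind | teams.name | teams.kind | teams.rank
F | 1 | green | bob | gold | 1
F | 1 | green | dave | green | 1
B | 5 | gold | gina | red | 5
B | 5 | gray | gina | red | 5
A | 5 | green | gina | red | 5
After WHERE (3 rows):
depts.tag | depts.rank | depts.kind | teams.name | teams.kind | teams.rank
B | 5 | gold | gina | red | 5
B | 5 | gray | gina | red | 5
A | 5 | green | gina | red | 5
After SELECT (3 rows):
teams.rank | teams.kind
5 | red
5 | red
5 | red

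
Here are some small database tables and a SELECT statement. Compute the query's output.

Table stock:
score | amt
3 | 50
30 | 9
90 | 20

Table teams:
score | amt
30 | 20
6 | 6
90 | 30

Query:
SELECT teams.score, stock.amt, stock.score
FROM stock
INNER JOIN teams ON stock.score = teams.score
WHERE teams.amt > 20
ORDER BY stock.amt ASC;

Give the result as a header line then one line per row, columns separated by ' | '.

After JOIN teams (2 rows):
stock.score | stock.amt | teams.score | teams.amt
30 | 9 | 30 | 20
90 | 20 | 90 | 30
After WHERE (1 rows):
stock.score | stock.amt | teams.score | teams.amt
90 | 20 | 90 | 30
After SELECT (1 rows):
teams.score | stock.amt | stock.score
90 | 20 | 90
After ORDER BY (1 rows):
teams.score | stock.amt | stock.score
90 | 20 | 90

== RESULT ==
teams.score | stock.amt | stock.score
90 | 20 | 90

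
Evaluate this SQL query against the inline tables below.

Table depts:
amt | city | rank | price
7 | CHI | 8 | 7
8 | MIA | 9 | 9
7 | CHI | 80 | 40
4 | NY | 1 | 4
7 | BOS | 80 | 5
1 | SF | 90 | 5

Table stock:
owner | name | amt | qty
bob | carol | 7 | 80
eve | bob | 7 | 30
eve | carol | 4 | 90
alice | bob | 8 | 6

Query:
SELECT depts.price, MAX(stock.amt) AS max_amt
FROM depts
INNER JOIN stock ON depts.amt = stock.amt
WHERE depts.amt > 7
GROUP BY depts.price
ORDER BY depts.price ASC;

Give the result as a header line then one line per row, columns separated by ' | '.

== RESULT ==
depts.price | max_amt
9 | 8

Derivation:
After JOIN stock (8 rows):
depts.amt | depts.city | depts.rank | depts.price | stock.owner | stock.name | stock.amt | stock.qty
7 | CHI | 8 | 7 | bob | carol | 7 | 80
7 | CHI | 8 | 7 | eve | bob | 7 | 30
8 | MIA | 9 | 9 | alice | bob | 8 | 6
7 | CHI | 80 | 40 | bob | carol | 7 | 80
7 | CHI | 80 | 40 | eve | bob | 7 | 30
4 | NY | 1 | 4 | eve | carol | 4 | 90
7 | BOS | 80 | 5 | bob | carol | 7 | 80
7 | BOS | 80 | 5 | eve | bob | 7 | 30
After WHERE (1 rows):
depts.amt | depts.city | depts.rank | depts.price | stock.owner | stock.name | stock.amt | stock.qty
8 | MIA | 9 | 9 | alice | bob | 8 | 6
After GROUP BY (1 rows):
depts.price | max_amt
9 | 8
After ORDER BY (1 rows):
depts.price | max_amt
9 | 8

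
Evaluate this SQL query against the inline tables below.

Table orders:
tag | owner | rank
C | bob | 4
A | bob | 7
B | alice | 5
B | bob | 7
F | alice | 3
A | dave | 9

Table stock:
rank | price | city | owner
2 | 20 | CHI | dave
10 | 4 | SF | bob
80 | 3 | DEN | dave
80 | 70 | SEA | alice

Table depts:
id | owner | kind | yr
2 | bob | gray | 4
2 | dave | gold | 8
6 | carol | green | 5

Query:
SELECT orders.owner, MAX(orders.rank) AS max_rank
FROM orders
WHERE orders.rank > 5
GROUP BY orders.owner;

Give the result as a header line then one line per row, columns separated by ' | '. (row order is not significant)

After WHERE (3 rows):
orders.tag | orders.owner | orders.rank
A | bob | 7
B | bob | 7
A | dave | 9
After GROUP BY (2 rows):
orders.owner | max_rank
bob | 7
dave | 9

== RESULT ==
orders.owner | max_rank
bob | 7
dave | 9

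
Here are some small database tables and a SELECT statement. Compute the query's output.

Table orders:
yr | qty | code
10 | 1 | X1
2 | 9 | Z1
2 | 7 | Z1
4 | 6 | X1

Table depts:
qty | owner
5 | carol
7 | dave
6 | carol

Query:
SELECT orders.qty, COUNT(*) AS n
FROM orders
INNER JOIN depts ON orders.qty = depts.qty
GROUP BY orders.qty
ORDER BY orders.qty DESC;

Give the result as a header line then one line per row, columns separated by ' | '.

After JOIN depts (2 rows):
orders.yr | orders.qty | orders.code | depts.qty | depts.owner
2 | 7 | Z1 | 7 | dave
4 | 6 | X1 | 6 | carol
After GROUP BY (2 rows):
orders.qty | n
7 | 1
6 | 1
After ORDER BY (2 rows):
orders.qty | n
7 | 1
6 | 1

== RESULT ==
orders.qty | n
7 | 1
6 | 1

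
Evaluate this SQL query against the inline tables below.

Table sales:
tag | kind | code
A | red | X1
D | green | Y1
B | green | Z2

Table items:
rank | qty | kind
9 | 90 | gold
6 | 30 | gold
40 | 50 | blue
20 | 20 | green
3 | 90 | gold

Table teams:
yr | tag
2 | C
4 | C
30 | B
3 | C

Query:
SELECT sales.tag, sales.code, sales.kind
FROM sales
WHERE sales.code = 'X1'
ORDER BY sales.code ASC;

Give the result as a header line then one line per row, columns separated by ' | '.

After WHERE (1 rows):
sales.tag | sales.kind | sales.code
A | red | X1
After SELECT (1 rows):
sales.tag | sales.code | sales.kind
A | X1 | red
After ORDER BY (1 rows):
sales.tag | sales.code | sales.kind
A | X1 | red

== RESULT ==
sales.tag | sales.code | sales.kind
A | X1 | red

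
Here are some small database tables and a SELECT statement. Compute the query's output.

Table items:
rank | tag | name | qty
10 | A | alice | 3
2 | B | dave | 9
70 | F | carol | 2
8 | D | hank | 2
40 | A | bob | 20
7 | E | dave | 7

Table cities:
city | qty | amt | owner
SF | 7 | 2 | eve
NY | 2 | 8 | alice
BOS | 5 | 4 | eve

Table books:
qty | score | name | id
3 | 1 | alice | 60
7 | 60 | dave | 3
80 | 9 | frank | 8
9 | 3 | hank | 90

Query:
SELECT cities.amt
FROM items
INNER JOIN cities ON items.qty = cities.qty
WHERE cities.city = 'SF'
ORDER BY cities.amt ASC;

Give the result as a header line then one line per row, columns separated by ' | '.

== RESULT ==
cities.amt
2

Derivation:
After JOIN cities (3 rows):
items.rank | items.tag | items.name | items.qty | cities.city | cities.qty | cities.amt | cities.owner
70 | F | carol | 2 | NY | 2 | 8 | alice
8 | D | hank | 2 | NY | 2 | 8 | alice
7 | E | dave | 7 | SF | 7 | 2 | eve
After WHERE (1 rows):
items.rank | items.tag | items.name | items.qty | cities.city | cities.qty | cities.amt | cities.owner
7 | E | dave | 7 | SF | 7 | 2 | eve
After SELECT (1 rows):
cities.amt
2
After ORDER BY (1 rows):
cities.amt
2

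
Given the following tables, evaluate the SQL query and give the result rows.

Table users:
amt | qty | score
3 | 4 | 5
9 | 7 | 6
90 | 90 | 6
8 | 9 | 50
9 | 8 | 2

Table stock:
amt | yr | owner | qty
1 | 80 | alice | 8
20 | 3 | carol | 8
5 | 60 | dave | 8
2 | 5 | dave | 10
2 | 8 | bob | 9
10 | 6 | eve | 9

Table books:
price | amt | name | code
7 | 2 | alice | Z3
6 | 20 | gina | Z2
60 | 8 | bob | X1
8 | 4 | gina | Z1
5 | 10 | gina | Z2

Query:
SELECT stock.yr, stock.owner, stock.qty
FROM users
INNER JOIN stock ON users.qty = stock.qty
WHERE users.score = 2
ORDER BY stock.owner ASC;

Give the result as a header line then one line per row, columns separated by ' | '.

After JOIN stock (5 rows):
users.amt | users.qty | users.score | stock.amt | stock.yr | stock.owner | stock.qty
8 | 9 | 50 | 2 | 8 | bob | 9
8 | 9 | 50 | 10 | 6 | eve | 9
9 | 8 | 2 | 1 | 80 | alice | 8
9 | 8 | 2 | 20 | 3 | carol | 8
9 | 8 | 2 | 5 | 60 | dave | 8
After WHERE (3 rows):
users.amt | users.qty | users.score | stock.amt | stock.yr | stock.owner | stock.qty
9 | 8 | 2 | 1 | 80 | alice | 8
9 | 8 | 2 | 20 | 3 | carol | 8
9 | 8 | 2 | 5 | 60 | dave | 8
After SELECT (3 rows):
stock.yr | stock.owner | stock.qty
80 | alice | 8
3 | carol | 8
60 | dave | 8
After ORDER BY (3 rows):
stock.yr | stock.owner | stock.qty
80 | alice | 8
3 | carol | 8
60 | dave | 8

== RESULT ==
stock.yr | stock.owner | stock.qty
80 | alice | 8
3 | carol | 8
60 | dave | 8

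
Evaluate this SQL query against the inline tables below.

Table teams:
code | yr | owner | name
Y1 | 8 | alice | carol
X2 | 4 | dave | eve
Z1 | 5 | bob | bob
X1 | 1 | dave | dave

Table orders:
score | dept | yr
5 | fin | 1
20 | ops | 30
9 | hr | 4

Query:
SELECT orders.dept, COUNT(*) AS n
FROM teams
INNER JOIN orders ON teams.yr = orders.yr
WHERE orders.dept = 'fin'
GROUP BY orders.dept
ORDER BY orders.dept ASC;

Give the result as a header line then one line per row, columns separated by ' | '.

After JOIN orders (2 rows):
teams.code | teams.yr | teams.owner | teams.name | orders.score | orders.dept | orders.yr
X2 | 4 | dave | eve | 9 | hr | 4
X1 | 1 | dave | dave | 5 | fin | 1
After WHERE (1 rows):
teams.code | teams.yr | teams.owner | teams.name | orders.score | orders.dept | orders.yr
X1 | 1 | dave | dave | 5 | fin | 1
After GROUP BY (1 rows):
orders.dept | n
fin | 1
After ORDER BY (1 rows):
orders.dept | n
fin | 1

== RESULT ==
orders.dept | n
fin | 1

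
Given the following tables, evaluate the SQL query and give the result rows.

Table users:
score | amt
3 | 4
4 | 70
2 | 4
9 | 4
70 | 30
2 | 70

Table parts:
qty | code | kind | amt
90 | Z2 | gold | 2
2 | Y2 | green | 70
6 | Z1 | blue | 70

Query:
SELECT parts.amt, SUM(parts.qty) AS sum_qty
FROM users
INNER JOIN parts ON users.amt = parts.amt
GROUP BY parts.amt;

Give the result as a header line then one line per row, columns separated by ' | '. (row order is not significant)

After JOIN parts (4 rows):
users.score | users.amt | parts.qty | parts.code | parts.kind | parts.amt
4 | 70 | 2 | Y2 | green | 70
4 | 70 | 6 | Z1 | blue | 70
2 | 70 | 2 | Y2 | green | 70
2 | 70 | 6 | Z1 | blue | 70
After GROUP BY (1 rows):
parts.amt | sum_qty
70 | 16

== RESULT ==
parts.amt | sum_qty
70 | 16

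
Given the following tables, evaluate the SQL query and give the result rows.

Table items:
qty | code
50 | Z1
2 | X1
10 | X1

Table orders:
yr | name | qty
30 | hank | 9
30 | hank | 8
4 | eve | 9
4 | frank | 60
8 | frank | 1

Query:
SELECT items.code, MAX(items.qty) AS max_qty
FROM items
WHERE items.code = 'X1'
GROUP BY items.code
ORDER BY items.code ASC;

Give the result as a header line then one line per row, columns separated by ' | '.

== RESULT ==
items.code | max_qty
X1 | 10

Derivation:
After WHERE (2 rows):
items.qty | items.code
2 | X1
10 | X1
After GROUP BY (1 rows):
items.code | max_qty
X1 | 10
After ORDER BY (1 rows):
items.code | max_qty
X1 | 10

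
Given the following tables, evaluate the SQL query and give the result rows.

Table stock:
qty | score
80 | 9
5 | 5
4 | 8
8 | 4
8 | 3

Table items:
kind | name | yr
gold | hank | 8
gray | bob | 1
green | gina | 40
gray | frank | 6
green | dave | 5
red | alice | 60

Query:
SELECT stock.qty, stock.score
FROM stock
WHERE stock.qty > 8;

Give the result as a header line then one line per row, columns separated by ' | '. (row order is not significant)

After WHERE (1 rows):
stock.qty | stock.score
80 | 9
After SELECT (1 rows):
stock.qty | stock.score
80 | 9

== RESULT ==
stock.qty | stock.score
80 | 9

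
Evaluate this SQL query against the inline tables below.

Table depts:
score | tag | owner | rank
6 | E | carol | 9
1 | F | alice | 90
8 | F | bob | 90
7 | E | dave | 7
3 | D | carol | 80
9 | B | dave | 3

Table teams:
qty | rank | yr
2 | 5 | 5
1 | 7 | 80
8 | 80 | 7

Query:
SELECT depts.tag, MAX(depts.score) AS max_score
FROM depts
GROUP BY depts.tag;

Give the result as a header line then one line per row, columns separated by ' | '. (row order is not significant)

== RESULT ==
depts.tag | max_score
E | 7
F | 8
D | 3
B | 9

Derivation:
After GROUP BY (4 rows):
depts.tag | max_score
E | 7
F | 8
D | 3
B | 9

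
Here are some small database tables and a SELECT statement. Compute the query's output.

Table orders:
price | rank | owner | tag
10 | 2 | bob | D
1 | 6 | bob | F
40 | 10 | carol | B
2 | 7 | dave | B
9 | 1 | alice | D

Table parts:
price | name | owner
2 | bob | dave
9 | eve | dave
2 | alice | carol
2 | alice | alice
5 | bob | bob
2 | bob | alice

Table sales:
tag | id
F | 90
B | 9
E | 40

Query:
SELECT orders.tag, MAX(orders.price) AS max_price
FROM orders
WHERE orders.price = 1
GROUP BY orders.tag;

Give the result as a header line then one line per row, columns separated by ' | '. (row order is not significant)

== RESULT ==
orders.tag | max_price
F | 1

Derivation:
After WHERE (1 rows):
orders.price | orders.rank | orders.owner | orders.tag
1 | 6 | bob | F
After GROUP BY (1 rows):
orders.tag | max_price
F | 1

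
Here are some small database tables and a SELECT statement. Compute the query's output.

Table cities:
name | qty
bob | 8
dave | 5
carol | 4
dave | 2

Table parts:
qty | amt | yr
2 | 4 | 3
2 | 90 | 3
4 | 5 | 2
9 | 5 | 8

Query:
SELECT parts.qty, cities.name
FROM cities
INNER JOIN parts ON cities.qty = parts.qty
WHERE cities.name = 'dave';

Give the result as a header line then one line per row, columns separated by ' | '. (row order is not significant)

== RESULT ==
parts.qty | cities.name
2 | dave
2 | dave

Derivation:
After JOIN parts (3 rows):
cities.name | cities.qty | parts.qty | parts.amt | parts.yr
carol | 4 | 4 | 5 | 2
dave | 2 | 2 | 4 | 3
dave | 2 | 2 | 90 | 3
After WHERE (2 rows):
cities.name | cities.qty | parts.qty | parts.amt | parts.yr
dave | 2 | 2 | 4 | 3
dave | 2 | 2 | 90 | 3
After SELECT (2 rows):
parts.qty | cities.name
2 | dave
2 | dave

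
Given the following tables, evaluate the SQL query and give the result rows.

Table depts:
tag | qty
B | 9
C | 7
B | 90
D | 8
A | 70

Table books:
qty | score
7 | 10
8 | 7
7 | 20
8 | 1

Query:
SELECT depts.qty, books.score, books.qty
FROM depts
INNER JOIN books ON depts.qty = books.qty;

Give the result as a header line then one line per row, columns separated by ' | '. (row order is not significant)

After JOIN books (4 rows):
depts.tag | depts.qty | books.qty | books.score
C | 7 | 7 | 10
C | 7 | 7 | 20
D | 8 | 8 | 7
D | 8 | 8 | 1
After SELECT (4 rows):
depts.qty | books.score | books.qty
7 | 10 | 7
7 | 20 | 7
8 | 7 | 8
8 | 1 | 8

== RESULT ==
depts.qty | books.score | books.qty
7 | 10 | 7
7 | 20 | 7
8 | 7 | 8
8 | 1 | 8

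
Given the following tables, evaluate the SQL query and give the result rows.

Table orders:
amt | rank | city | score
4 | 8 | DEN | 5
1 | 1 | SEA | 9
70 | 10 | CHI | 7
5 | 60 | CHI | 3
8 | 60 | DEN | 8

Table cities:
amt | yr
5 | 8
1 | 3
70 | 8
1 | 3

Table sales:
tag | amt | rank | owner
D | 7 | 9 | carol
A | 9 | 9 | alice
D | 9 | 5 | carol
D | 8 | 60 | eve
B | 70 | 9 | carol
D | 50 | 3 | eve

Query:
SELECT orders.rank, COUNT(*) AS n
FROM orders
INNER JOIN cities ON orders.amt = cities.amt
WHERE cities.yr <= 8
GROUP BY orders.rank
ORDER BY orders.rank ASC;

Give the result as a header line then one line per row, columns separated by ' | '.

== RESULT ==
orders.rank | n
1 | 2
10 | 1
60 | 1

Derivation:
After JOIN cities (4 rows):
orders.amt | orders.rank | orders.city | orders.score | cities.amt | cities.yr
1 | 1 | SEA | 9 | 1 | 3
1 | 1 | SEA | 9 | 1 | 3
70 | 10 | CHI | 7 | 70 | 8
5 | 60 | CHI | 3 | 5 | 8
After WHERE (4 rows):
orders.amt | orders.rank | orders.city | orders.score | cities.amt | cities.yr
1 | 1 | SEA | 9 | 1 | 3
1 | 1 | SEA | 9 | 1 | 3
70 | 10 | CHI | 7 | 70 | 8
5 | 60 | CHI | 3 | 5 | 8
After GROUP BY (3 rows):
orders.rank | n
1 | 2
10 | 1
60 | 1
After ORDER BY (3 rows):
orders.rank | n
1 | 2
10 | 1
60 | 1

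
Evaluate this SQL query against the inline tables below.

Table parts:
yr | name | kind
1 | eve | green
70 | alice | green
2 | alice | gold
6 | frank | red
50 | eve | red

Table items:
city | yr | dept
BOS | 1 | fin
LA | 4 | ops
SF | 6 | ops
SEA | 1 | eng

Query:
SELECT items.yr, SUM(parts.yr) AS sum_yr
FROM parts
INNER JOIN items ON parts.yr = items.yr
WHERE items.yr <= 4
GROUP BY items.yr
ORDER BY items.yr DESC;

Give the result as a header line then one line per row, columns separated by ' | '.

== RESULT ==
items.yr | sum_yr
1 | 2

Derivation:
After JOIN items (3 rows):
parts.yr | parts.name | parts.kind | items.city | items.yr | items.dept
1 | eve | green | BOS | 1 | fin
1 | eve | green | SEA | 1 | eng
6 | frank | red | SF | 6 | ops
After WHERE (2 rows):
parts.yr | parts.name | parts.kind | items.city | items.yr | items.dept
1 | eve | green | BOS | 1 | fin
1 | eve | green | SEA | 1 | eng
After GROUP BY (1 rows):
items.yr | sum_yr
1 | 2
After ORDER BY (1 rows):
items.yr | sum_yr
1 | 2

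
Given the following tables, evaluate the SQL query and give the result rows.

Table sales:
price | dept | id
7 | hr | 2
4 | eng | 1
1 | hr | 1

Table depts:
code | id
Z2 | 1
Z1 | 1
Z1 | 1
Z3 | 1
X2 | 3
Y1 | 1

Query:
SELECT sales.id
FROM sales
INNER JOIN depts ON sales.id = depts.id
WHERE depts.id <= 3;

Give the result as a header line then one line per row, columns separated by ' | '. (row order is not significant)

After JOIN depts (10 rows):
sales.price | sales.dept | sales.id | depts.code | depts.id
4 | eng | 1 | Z2 | 1
4 | eng | 1 | Z1 | 1
4 | eng | 1 | Z1 | 1
4 | eng | 1 | Z3 | 1
4 | eng | 1 | Y1 | 1
1 | hr | 1 | Z2 | 1
1 | hr | 1 | Z1 | 1
1 | hr | 1 | Z1 | 1
1 | hr | 1 | Z3 | 1
1 | hr | 1 | Y1 | 1
After WHERE (10 rows):
sales.price | sales.dept | sales.id | depts.code | depts.id
4 | eng | 1 | Z2 | 1
4 | eng | 1 | Z1 | 1
4 | eng | 1 | Z1 | 1
4 | eng | 1 | Z3 | 1
4 | eng | 1 | Y1 | 1
1 | hr | 1 | Z2 | 1
1 | hr | 1 | Z1 | 1
1 | hr | 1 | Z1 | 1
1 | hr | 1 | Z3 | 1
1 | hr | 1 | Y1 | 1
After SELECT (10 rows):
sales.id
1
1
1
1
1
1
1
1
1
1

== RESULT ==
sales.id
1
1
1
1
1
1
1
1
1
1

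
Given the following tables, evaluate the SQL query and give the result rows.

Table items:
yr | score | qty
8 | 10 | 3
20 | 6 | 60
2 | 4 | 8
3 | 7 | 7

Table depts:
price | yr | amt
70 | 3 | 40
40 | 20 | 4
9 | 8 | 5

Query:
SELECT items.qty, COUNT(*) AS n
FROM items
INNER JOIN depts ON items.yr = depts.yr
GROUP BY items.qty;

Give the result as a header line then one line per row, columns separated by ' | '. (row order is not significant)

== RESULT ==
items.qty | n
3 | 1
60 | 1
7 | 1

Derivation:
After JOIN depts (3 rows):
items.yr | items.score | items.qty | depts.price | depts.yr | depts.amt
8 | 10 | 3 | 9 | 8 | 5
20 | 6 | 60 | 40 | 20 | 4
3 | 7 | 7 | 70 | 3 | 40
After GROUP BY (3 rows):
items.qty | n
3 | 1
60 | 1
7 | 1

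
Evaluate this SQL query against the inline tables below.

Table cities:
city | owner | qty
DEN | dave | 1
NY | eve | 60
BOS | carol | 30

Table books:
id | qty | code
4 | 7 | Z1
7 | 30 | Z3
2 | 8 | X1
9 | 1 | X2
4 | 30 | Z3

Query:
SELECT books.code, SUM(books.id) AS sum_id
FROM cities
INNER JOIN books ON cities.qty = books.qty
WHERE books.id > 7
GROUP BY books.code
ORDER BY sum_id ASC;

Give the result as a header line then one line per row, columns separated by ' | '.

== RESULT ==
books.code | sum_id
X2 | 9

Derivation:
After JOIN books (3 rows):
cities.city | cities.owner | cities.qty | books.id | books.qty | books.code
DEN | dave | 1 | 9 | 1 | X2
BOS | carol | 30 | 7 | 30 | Z3
BOS | carol | 30 | 4 | 30 | Z3
After WHERE (1 rows):
cities.city | cities.owner | cities.qty | books.id | books.qty | books.code
DEN | dave | 1 | 9 | 1 | X2
After GROUP BY (1 rows):
books.code | sum_id
X2 | 9
After ORDER BY (1 rows):
books.code | sum_id
X2 | 9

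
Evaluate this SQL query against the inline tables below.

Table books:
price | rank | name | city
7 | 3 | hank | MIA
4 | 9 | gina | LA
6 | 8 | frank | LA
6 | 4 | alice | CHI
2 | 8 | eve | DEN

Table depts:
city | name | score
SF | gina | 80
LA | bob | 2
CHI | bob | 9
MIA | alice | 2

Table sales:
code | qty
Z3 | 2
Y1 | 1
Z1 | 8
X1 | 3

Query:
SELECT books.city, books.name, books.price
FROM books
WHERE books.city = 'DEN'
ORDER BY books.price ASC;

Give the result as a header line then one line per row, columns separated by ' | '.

== RESULT ==
books.city | books.name | books.price
DEN | eve | 2

Derivation:
After WHERE (1 rows):
books.price | books.rank | books.name | books.city
2 | 8 | eve | DEN
After SELECT (1 rows):
books.city | books.name | books.price
DEN | eve | 2
After ORDER BY (1 rows):
books.city | books.name | books.price
DEN | eve | 2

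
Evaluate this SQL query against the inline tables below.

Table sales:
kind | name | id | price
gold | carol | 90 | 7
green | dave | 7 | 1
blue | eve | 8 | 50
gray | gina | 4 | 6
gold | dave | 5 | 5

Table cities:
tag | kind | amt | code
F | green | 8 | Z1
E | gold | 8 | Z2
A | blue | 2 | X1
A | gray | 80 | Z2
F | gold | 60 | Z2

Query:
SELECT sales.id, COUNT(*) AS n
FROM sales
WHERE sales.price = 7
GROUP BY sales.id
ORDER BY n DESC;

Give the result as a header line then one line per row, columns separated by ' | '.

After WHERE (1 rows):
sales.kind | sales.name | sales.id | sales.price
gold | carol | 90 | 7
After GROUP BY (1 rows):
sales.id | n
90 | 1
After ORDER BY (1 rows):
sales.id | n
90 | 1

== RESULT ==
sales.id | n
90 | 1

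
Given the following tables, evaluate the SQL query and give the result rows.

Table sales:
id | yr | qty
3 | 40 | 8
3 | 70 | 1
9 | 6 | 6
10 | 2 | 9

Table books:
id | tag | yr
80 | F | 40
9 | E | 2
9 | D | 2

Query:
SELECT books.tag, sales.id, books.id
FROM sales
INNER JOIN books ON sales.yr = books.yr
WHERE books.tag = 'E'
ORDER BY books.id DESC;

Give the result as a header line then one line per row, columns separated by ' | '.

== RESULT ==
books.tag | sales.id | books.id
E | 10 | 9

Derivation:
After JOIN books (3 rows):
sales.id | sales.yr | sales.qty | books.id | books.tag | books.yr
3 | 40 | 8 | 80 | F | 40
10 | 2 | 9 | 9 | E | 2
10 | 2 | 9 | 9 | D | 2
After WHERE (1 rows):
sales.id | sales.yr | sales.qty | books.id | books.tag | books.yr
10 | 2 | 9 | 9 | E | 2
After SELECT (1 rows):
books.tag | sales.id | books.id
E | 10 | 9
After ORDER BY (1 rows):
books.tag | sales.id | books.id
E | 10 | 9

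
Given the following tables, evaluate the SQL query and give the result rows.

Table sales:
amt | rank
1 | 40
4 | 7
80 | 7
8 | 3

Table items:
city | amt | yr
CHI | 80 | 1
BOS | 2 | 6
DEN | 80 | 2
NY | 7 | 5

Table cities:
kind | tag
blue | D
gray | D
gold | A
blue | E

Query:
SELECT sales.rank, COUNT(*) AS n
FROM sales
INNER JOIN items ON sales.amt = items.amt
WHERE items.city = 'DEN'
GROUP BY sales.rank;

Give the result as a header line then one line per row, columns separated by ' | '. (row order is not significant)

After JOIN items (2 rows):
sales.amt | sales.rank | items.city | items.amt | items.yr
80 | 7 | CHI | 80 | 1
80 | 7 | DEN | 80 | 2
After WHERE (1 rows):
sales.amt | sales.rank | items.city | items.amt | items.yr
80 | 7 | DEN | 80 | 2
After GROUP BY (1 rows):
sales.rank | n
7 | 1

== RESULT ==
sales.rank | n
7 | 1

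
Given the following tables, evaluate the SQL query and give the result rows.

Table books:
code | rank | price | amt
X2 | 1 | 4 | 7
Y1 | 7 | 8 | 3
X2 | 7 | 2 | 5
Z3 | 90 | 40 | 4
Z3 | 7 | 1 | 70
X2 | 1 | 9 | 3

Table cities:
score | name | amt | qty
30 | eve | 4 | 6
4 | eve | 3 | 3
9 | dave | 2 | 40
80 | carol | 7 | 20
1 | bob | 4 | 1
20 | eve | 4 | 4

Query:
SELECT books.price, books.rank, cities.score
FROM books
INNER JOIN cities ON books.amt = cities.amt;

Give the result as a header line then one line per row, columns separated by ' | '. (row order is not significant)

== RESULT ==
books.price | books.rank | cities.score
4 | 1 | 80
8 | 7 | 4
40 | 90 | 30
40 | 90 | 1
40 | 90 | 20
9 | 1 | 4

Derivation:
After JOIN cities (6 rows):
books.code | books.rank | books.price | books.amt | cities.score | cities.name | cities.amt | cities.qty
X2 | 1 | 4 | 7 | 80 | carol | 7 | 20
Y1 | 7 | 8 | 3 | 4 | eve | 3 | 3
Z3 | 90 | 40 | 4 | 30 | eve | 4 | 6
Z3 | 90 | 40 | 4 | 1 | bob | 4 | 1
Z3 | 90 | 40 | 4 | 20 | eve | 4 | 4
X2 | 1 | 9 | 3 | 4 | eve | 3 | 3
After SELECT (6 rows):
books.price | books.rank | cities.score
4 | 1 | 80
8 | 7 | 4
40 | 90 | 30
40 | 90 | 1
40 | 90 | 20
9 | 1 | 4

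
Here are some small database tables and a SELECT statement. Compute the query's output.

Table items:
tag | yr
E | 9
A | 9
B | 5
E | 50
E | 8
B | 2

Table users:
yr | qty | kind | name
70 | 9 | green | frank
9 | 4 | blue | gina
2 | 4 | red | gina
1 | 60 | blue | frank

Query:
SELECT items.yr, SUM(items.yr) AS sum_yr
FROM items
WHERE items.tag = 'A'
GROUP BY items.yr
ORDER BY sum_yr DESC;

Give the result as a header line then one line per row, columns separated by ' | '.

== RESULT ==
items.yr | sum_yr
9 | 9

Derivation:
After WHERE (1 rows):
items.tag | items.yr
A | 9
After GROUP BY (1 rows):
items.yr | sum_yr
9 | 9
After ORDER BY (1 rows):
items.yr | sum_yr
9 | 9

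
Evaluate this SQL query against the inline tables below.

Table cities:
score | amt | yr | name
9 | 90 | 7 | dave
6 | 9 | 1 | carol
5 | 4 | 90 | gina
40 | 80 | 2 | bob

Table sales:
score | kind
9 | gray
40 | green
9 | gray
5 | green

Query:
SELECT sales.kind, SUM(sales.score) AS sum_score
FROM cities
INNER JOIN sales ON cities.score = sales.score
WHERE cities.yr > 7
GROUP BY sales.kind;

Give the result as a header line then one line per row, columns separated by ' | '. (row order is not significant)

After JOIN sales (4 rows):
cities.score | cities.amt | cities.yr | cities.name | sales.score | sales.kind
9 | 90 | 7 | dave | 9 | gray
9 | 90 | 7 | dave | 9 | gray
5 | 4 | 90 | gina | 5 | green
40 | 80 | 2 | bob | 40 | green
After WHERE (1 rows):
cities.score | cities.amt | cities.yr | cities.name | sales.score | sales.kind
5 | 4 | 90 | gina | 5 | green
After GROUP BY (1 rows):
sales.kind | sum_score
green | 5

== RESULT ==
sales.kind | sum_score
green | 5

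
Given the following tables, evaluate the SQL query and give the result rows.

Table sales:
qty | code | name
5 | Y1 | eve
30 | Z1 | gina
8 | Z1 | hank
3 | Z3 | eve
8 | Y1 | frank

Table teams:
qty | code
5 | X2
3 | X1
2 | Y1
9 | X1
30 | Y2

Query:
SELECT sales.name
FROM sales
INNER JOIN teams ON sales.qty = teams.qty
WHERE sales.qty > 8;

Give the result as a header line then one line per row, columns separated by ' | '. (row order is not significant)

== RESULT ==
sales.name
gina

Derivation:
After JOIN teams (3 rows):
sales.qty | sales.code | sales.name | teams.qty | teams.code
5 | Y1 | eve | 5 | X2
30 | Z1 | gina | 30 | Y2
3 | Z3 | eve | 3 | X1
After WHERE (1 rows):
sales.qty | sales.code | sales.name | teams.qty | teams.code
30 | Z1 | gina | 30 | Y2
After SELECT (1 rows):
sales.name
gina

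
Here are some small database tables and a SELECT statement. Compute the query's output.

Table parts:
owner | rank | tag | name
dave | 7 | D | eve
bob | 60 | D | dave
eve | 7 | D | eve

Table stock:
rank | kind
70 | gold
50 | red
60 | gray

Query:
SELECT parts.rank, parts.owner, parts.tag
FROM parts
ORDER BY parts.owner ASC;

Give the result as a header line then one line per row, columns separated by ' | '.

== RESULT ==
parts.rank | parts.owner | parts.tag
60 | bob | D
7 | dave | D
7 | eve | D

Derivation:
After SELECT (3 rows):
parts.rank | parts.owner | parts.tag
7 | dave | D
60 | bob | D
7 | eve | D
After ORDER BY (3 rows):
parts.rank | parts.owner | parts.tag
60 | bob | D
7 | dave | D
7 | eve | D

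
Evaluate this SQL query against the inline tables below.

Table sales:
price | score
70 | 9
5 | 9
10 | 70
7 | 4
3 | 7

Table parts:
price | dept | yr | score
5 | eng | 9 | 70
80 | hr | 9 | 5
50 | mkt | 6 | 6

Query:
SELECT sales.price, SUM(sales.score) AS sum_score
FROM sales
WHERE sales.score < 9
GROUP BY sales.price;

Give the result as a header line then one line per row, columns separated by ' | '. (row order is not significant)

After WHERE (2 rows):
sales.price | sales.score
7 | 4
3 | 7
After GROUP BY (2 rows):
sales.price | sum_score
7 | 4
3 | 7

== RESULT ==
sales.price | sum_score
7 | 4
3 | 7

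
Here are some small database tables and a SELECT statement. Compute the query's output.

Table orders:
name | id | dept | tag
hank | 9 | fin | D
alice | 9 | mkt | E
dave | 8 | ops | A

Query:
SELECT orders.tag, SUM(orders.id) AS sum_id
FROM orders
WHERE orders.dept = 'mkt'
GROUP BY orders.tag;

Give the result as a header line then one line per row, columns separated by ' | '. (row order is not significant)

== RESULT ==
orders.tag | sum_id
E | 9

Derivation:
After WHERE (1 rows):
orders.name | orders.id | orders.dept | orders.tag
alice | 9 | mkt | E
After GROUP BY (1 rows):
orders.tag | sum_id
E | 9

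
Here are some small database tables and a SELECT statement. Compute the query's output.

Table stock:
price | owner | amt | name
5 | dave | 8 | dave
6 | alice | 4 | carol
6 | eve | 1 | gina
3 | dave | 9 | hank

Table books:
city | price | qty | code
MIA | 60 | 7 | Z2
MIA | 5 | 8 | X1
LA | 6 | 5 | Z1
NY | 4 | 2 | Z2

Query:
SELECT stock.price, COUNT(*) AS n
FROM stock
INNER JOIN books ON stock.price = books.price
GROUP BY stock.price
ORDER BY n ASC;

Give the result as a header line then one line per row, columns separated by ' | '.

== RESULT ==
stock.price | n
5 | 1
6 | 2

Derivation:
After JOIN books (3 rows):
stock.price | stock.owner | stock.amt | stock.name | books.city | books.price | books.qty | books.code
5 | dave | 8 | dave | MIA | 5 | 8 | X1
6 | alice | 4 | carol | LA | 6 | 5 | Z1
6 | eve | 1 | gina | LA | 6 | 5 | Z1
After GROUP BY (2 rows):
stock.price | n
5 | 1
6 | 2
After ORDER BY (2 rows):
stock.price | n
5 | 1
6 | 2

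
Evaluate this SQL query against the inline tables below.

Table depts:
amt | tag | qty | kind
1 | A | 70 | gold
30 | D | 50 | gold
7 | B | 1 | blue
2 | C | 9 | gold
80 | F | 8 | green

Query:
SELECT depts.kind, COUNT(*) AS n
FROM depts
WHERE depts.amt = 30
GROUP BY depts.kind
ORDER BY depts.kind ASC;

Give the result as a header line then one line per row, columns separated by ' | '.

After WHERE (1 rows):
depts.amt | depts.tag | depts.qty | depts.kind
30 | D | 50 | gold
After GROUP BY (1 rows):
depts.kind | n
gold | 1
After ORDER BY (1 rows):
depts.kind | n
gold | 1

== RESULT ==
depts.kind | n
gold | 1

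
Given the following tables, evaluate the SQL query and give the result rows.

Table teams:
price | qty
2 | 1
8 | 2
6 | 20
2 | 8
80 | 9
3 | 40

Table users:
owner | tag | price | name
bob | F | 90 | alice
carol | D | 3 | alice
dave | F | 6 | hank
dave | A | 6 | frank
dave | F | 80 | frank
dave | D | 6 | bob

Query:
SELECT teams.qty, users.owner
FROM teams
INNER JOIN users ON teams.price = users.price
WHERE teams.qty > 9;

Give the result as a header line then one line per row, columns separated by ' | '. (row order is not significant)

After JOIN users (5 rows):
teams.price | teams.qty | users.owner | users.tag | users.price | users.name
6 | 20 | dave | F | 6 | hank
6 | 20 | dave | A | 6 | frank
6 | 20 | dave | D | 6 | bob
80 | 9 | dave | F | 80 | frank
3 | 40 | carol | D | 3 | alice
After WHERE (4 rows):
teams.price | teams.qty | users.owner | users.tag | users.price | users.name
6 | 20 | dave | F | 6 | hank
6 | 20 | dave | A | 6 | frank
6 | 20 | dave | D | 6 | bob
3 | 40 | carol | D | 3 | alice
After SELECT (4 rows):
teams.qty | users.owner
20 | dave
20 | dave
20 | dave
40 | carol

== RESULT ==
teams.qty | users.owner
20 | dave
20 | dave
20 | dave
40 | carol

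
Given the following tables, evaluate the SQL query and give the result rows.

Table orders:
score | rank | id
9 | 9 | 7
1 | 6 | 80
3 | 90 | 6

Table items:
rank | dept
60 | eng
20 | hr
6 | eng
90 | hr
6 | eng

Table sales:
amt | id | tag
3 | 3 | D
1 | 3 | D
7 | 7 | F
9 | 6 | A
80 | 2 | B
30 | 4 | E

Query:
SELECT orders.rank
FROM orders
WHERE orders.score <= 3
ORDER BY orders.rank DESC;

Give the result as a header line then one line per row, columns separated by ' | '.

After WHERE (2 rows):
orders.score | orders.rank | orders.id
1 | 6 | 80
3 | 90 | 6
After SELECT (2 rows):
orders.rank
6
90
After ORDER BY (2 rows):
orders.rank
90
6

== RESULT ==
orders.rank
90
6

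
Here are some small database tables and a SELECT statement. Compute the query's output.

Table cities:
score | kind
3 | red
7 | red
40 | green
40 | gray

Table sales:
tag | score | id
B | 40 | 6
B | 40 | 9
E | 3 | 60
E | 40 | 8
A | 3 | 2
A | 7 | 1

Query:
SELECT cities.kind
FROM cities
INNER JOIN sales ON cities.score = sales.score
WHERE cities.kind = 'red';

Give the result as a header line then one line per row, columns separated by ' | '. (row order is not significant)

== RESULT ==
cities.kind
red
red
red

Derivation:
After JOIN sales (9 rows):
cities.score | cities.kind | sales.tag | sales.score | sales.id
3 | red | E | 3 | 60
3 | red | A | 3 | 2
7 | red | A | 7 | 1
40 | green | B | 40 | 6
40 | green | B | 40 | 9
40 | green | E | 40 | 8
40 | gray | B | 40 | 6
40 | gray | B | 40 | 9
40 | gray | E | 40 | 8
After WHERE (3 rows):
cities.score | cities.kind | sales.tag | sales.score | sales.id
3 | red | E | 3 | 60
3 | red | A | 3 | 2
7 | red | A | 7 | 1
After SELECT (3 rows):
cities.kind
red
red
red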